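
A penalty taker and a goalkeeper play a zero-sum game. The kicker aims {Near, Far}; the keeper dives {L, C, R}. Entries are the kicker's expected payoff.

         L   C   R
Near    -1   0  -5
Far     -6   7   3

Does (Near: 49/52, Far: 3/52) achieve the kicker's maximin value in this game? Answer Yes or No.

Against L this mix gives (49/52)·(-1) + (3/52)·(-6) = -67/52.
Against C this mix gives (49/52)·0 + (3/52)·7 = 21/52.
Against R this mix gives (49/52)·(-5) + (3/52)·3 = -59/13.
The keeper will play R, holding the kicker to -59/13. Shifting weight toward the row that does better against R would raise this floor (the equalizing mix achieves -33/13 against both R and L), so the proposed strategy is not optimal.

No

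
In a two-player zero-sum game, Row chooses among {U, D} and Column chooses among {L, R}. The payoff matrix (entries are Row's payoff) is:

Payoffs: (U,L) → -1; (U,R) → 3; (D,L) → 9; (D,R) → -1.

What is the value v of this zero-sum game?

Row minima: U → -1, D → -1; maximin = -1.
Column maxima: L → 9, R → 3; minimax = 3.
-1 ≠ 3, so there is no saddle point; optimal play is mixed.
Let Row play U with probability p. Expected payoff against L: (-1)p + 9(1−p) = −10p + 9; against R: 3p + (-1)(1−p) = 4p − 1.
Setting these equal: −10p + 9 = 4p − 1 ⇒ −14p = -10 ⇒ p = 5/7, and the value is (-10)·(5/7) + 9 = 13/7.
For Column: with q = P(L), equating U's and D's payoffs gives −4q + 3 = 10q − 1 ⇒ q = 2/7.

13/7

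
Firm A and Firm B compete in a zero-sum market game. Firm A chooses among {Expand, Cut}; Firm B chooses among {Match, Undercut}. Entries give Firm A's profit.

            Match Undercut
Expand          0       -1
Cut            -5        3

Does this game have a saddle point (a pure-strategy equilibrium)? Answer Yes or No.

No

Row minima: Expand → -1, Cut → -5; maximin = -1.
Column maxima: Match → 0, Undercut → 3; minimax = 0.
-1 ≠ 0, so no pure-strategy equilibrium exists.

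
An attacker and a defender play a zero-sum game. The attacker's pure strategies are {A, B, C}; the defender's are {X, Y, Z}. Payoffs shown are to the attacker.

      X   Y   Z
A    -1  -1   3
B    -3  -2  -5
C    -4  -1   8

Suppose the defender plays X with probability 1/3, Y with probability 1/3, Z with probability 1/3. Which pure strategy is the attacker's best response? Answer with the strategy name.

Expected payoff of A: (1/3)·(-1) + (1/3)·(-1) + (1/3)·3 = 1/3.
Expected payoff of B: (1/3)·(-3) + (1/3)·(-2) + (1/3)·(-5) = -10/3.
Expected payoff of C: (1/3)·(-4) + (1/3)·(-1) + (1/3)·8 = 1.
The largest is 1, so the attacker's best response is C.

C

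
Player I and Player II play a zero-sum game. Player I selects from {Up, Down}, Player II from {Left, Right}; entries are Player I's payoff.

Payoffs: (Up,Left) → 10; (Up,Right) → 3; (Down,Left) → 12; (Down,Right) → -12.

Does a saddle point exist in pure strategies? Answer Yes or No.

Row minima: Up → 3, Down → -12; maximin = 3.
Column maxima: Left → 12, Right → 3; minimax = 3.
maximin = minimax = 3, so a saddle point exists.

Yes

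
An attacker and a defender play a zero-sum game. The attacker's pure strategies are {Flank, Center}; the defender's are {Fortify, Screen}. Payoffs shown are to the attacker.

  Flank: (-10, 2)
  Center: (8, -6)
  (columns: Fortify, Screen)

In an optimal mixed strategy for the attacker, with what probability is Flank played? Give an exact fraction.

Row minima: Flank → -10, Center → -6; maximin = -6.
Column maxima: Fortify → 8, Screen → 2; minimax = 2.
-6 ≠ 2, so there is no saddle point; optimal play is mixed.
Let the attacker play Flank with probability p. Expected payoff against Fortify: (-10)p + 8(1−p) = −18p + 8; against Screen: 2p + (-6)(1−p) = 8p − 6.
Setting these equal: −18p + 8 = 8p − 6 ⇒ −26p = -14 ⇒ p = 7/13, and the value is (-18)·(7/13) + 8 = -22/13.
For the defender: with q = P(Fortify), equating Flank's and Center's payoffs gives −12q + 2 = 14q − 6 ⇒ q = 4/13.

7/13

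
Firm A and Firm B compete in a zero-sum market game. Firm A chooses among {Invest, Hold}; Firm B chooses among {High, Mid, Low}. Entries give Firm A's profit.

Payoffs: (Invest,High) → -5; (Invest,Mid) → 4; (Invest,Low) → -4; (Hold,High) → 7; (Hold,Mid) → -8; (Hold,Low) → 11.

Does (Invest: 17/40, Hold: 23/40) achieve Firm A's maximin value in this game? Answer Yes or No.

No

Against High this mix gives (17/40)·(-5) + (23/40)·7 = 19/10.
Against Mid this mix gives (17/40)·4 + (23/40)·(-8) = -29/10.
Against Low this mix gives (17/40)·(-4) + (23/40)·11 = 37/8.
Firm B will play Mid, holding Firm A to -29/10. Shifting weight toward the row that does better against Mid would raise this floor (the equalizing mix achieves -1/2 against both Mid and High), so the proposed strategy is not optimal.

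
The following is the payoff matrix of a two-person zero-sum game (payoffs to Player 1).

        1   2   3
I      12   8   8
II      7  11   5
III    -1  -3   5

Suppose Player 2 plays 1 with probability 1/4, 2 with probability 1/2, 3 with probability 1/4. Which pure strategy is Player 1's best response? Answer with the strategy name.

Expected payoff of I: (1/4)·12 + (1/2)·8 + (1/4)·8 = 9.
Expected payoff of II: (1/4)·7 + (1/2)·11 + (1/4)·5 = 17/2.
Expected payoff of III: (1/4)·(-1) + (1/2)·(-3) + (1/4)·5 = -1/2.
The largest is 9, so Player 1's best response is I.

I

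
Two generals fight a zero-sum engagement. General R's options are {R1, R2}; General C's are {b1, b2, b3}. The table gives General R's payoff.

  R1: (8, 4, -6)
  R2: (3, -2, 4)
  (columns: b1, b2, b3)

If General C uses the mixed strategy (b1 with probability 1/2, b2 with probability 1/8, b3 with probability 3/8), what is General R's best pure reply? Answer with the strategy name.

R2

Expected payoff of R1: (1/2)·8 + (1/8)·4 + (3/8)·(-6) = 9/4.
Expected payoff of R2: (1/2)·3 + (1/8)·(-2) + (3/8)·4 = 11/4.
The largest is 11/4, so General R's best response is R2.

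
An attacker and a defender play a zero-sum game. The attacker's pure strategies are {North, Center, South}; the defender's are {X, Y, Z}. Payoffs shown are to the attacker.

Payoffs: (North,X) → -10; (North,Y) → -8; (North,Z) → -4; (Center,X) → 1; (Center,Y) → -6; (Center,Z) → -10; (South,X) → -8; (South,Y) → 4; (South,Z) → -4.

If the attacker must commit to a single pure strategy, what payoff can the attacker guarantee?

-8

Row minima: North → -10, Center → -10, South → -8.
The best of these is -8.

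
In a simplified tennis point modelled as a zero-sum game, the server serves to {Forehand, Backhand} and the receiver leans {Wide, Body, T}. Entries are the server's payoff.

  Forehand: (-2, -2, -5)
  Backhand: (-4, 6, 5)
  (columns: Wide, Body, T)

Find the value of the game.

Row minima: Forehand → -5, Backhand → -4; maximin = -4.
Column maxima: Wide → -2, Body → 6, T → 5; minimax = -2.
-4 ≠ -2, so there is no saddle point; optimal play is mixed.
Body is strictly dominated by T (it gives the server strictly more in every row), so the receiver never plays it.
On the remaining 2×2 (Forehand, Backhand vs Wide, T):
Let the server play Forehand with probability p. Expected payoff against Wide: (-2)p + (-4)(1−p) = 2p − 4; against T: (-5)p + 5(1−p) = −10p + 5.
Setting these equal: 2p − 4 = −10p + 5 ⇒ 12p = 9 ⇒ p = 3/4, and the value is (2)·(3/4) − 4 = -5/2.
For the receiver: with q = P(Wide), equating Forehand's and Backhand's payoffs gives 3q − 5 = −9q + 5 ⇒ q = 5/6.

-5/2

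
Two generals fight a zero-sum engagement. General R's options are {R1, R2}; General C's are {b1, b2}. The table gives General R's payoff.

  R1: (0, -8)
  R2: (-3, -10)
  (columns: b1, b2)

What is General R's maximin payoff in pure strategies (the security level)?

Row minima: R1 → -8, R2 → -10.
The best of these is -8.

-8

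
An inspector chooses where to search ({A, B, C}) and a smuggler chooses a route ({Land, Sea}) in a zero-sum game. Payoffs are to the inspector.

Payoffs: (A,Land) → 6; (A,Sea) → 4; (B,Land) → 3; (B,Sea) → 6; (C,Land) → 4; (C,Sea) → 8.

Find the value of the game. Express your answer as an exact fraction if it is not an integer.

Row minima: A → 4, B → 3, C → 4; maximin = 4.
Column maxima: Land → 6, Sea → 8; minimax = 6.
4 ≠ 6, so there is no saddle point; optimal play is mixed.
B is strictly dominated by C, so the inspector never plays it.
On the remaining 2×2 (A, C vs Land, Sea):
Let the inspector play A with probability p. Expected payoff against Land: 6p + 4(1−p) = 2p + 4; against Sea: 4p + 8(1−p) = −4p + 8.
Setting these equal: 2p + 4 = −4p + 8 ⇒ 6p = 4 ⇒ p = 2/3, and the value is (2)·(2/3) + 4 = 16/3.
For the smuggler: with q = P(Land), equating A's and C's payoffs gives 2q + 4 = −4q + 8 ⇒ q = 2/3.

16/3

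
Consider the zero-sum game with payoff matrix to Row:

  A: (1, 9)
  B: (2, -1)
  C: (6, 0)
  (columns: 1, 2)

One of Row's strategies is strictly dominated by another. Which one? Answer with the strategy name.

C gives a strictly higher payoff than B against every column: 6 > 2, 0 > -1.
So B is strictly dominated and Row never plays it.

B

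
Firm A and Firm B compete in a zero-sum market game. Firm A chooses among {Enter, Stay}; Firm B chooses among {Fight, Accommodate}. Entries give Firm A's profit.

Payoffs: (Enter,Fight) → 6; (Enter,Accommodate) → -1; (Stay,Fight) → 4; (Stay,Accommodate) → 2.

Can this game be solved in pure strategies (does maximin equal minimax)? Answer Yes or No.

Row minima: Enter → -1, Stay → 2; maximin = 2.
Column maxima: Fight → 6, Accommodate → 2; minimax = 2.
maximin = minimax = 2, so a saddle point exists.

Yes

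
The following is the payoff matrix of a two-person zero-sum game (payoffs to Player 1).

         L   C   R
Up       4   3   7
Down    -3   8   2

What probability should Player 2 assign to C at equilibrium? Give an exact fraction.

Row minima: Up → 3, Down → -3; maximin = 3.
Column maxima: L → 4, C → 8, R → 7; minimax = 4.
3 ≠ 4, so there is no saddle point; optimal play is mixed.
R is strictly dominated by L (it gives Player 1 strictly more in every row), so Player 2 never plays it.
On the remaining 2×2 (Up, Down vs L, C):
Let Player 1 play Up with probability p. Expected payoff against L: 4p + (-3)(1−p) = 7p − 3; against C: 3p + 8(1−p) = −5p + 8.
Setting these equal: 7p − 3 = −5p + 8 ⇒ 12p = 11 ⇒ p = 11/12, and the value is (7)·(11/12) − 3 = 41/12.
For Player 2: with q = P(L), equating Up's and Down's payoffs gives q + 3 = −11q + 8 ⇒ q = 5/12.

7/12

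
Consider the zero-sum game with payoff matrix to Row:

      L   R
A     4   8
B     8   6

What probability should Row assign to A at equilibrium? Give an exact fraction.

1/3

Row minima: A → 4, B → 6; maximin = 6.
Column maxima: L → 8, R → 8; minimax = 8.
6 ≠ 8, so there is no saddle point; optimal play is mixed.
Let Row play A with probability p. Expected payoff against L: 4p + 8(1−p) = −4p + 8; against R: 8p + 6(1−p) = 2p + 6.
Setting these equal: −4p + 8 = 2p + 6 ⇒ −6p = -2 ⇒ p = 1/3, and the value is (-4)·(1/3) + 8 = 20/3.
For Column: with q = P(L), equating A's and B's payoffs gives −4q + 8 = 2q + 6 ⇒ q = 1/3.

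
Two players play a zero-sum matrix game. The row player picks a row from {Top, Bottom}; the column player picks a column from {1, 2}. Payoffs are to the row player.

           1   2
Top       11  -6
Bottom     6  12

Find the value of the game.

Row minima: Top → -6, Bottom → 6; maximin = 6.
Column maxima: 1 → 11, 2 → 12; minimax = 11.
6 ≠ 11, so there is no saddle point; optimal play is mixed.
Let the row player play Top with probability p. Expected payoff against 1: 11p + 6(1−p) = 5p + 6; against 2: (-6)p + 12(1−p) = −18p + 12.
Setting these equal: 5p + 6 = −18p + 12 ⇒ 23p = 6 ⇒ p = 6/23, and the value is (5)·(6/23) + 6 = 168/23.
For the column player: with q = P(1), equating Top's and Bottom's payoffs gives 17q − 6 = −6q + 12 ⇒ q = 18/23.

168/23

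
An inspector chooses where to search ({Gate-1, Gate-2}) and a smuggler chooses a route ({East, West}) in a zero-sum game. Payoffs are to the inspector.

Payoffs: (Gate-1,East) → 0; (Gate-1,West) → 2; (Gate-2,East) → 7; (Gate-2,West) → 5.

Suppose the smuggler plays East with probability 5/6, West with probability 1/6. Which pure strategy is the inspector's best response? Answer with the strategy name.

Expected payoff of Gate-1: (5/6)·0 + (1/6)·2 = 1/3.
Expected payoff of Gate-2: (5/6)·7 + (1/6)·5 = 20/3.
The largest is 20/3, so the inspector's best response is Gate-2.

Gate-2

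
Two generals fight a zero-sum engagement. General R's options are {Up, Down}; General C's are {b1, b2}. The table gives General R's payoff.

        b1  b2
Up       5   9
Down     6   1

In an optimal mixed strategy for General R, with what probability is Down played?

4/9

Row minima: Up → 5, Down → 1; maximin = 5.
Column maxima: b1 → 6, b2 → 9; minimax = 6.
5 ≠ 6, so there is no saddle point; optimal play is mixed.
Let General R play Up with probability p. Expected payoff against b1: 5p + 6(1−p) = −p + 6; against b2: 9p + 1(1−p) = 8p + 1.
Setting these equal: −p + 6 = 8p + 1 ⇒ −9p = -5 ⇒ p = 5/9, and the value is (-1)·(5/9) + 6 = 49/9.
For General C: with q = P(b1), equating Up's and Down's payoffs gives −4q + 9 = 5q + 1 ⇒ q = 8/9.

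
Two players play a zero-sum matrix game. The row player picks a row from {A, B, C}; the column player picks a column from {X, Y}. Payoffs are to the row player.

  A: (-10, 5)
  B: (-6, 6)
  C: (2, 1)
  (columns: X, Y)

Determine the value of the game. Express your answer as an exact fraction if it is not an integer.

18/13

Row minima: A → -10, B → -6, C → 1; maximin = 1.
Column maxima: X → 2, Y → 6; minimax = 2.
1 ≠ 2, so there is no saddle point; optimal play is mixed.
A is strictly dominated by B, so the row player never plays it.
On the remaining 2×2 (B, C vs X, Y):
Let the row player play B with probability p. Expected payoff against X: (-6)p + 2(1−p) = −8p + 2; against Y: 6p + 1(1−p) = 5p + 1.
Setting these equal: −8p + 2 = 5p + 1 ⇒ −13p = -1 ⇒ p = 1/13, and the value is (-8)·(1/13) + 2 = 18/13.
For the column player: with q = P(X), equating B's and C's payoffs gives −12q + 6 = q + 1 ⇒ q = 5/13.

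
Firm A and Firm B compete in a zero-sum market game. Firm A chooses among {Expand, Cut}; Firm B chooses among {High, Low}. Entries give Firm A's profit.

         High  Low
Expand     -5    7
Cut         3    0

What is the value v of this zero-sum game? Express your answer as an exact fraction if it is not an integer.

7/5

Row minima: Expand → -5, Cut → 0; maximin = 0.
Column maxima: High → 3, Low → 7; minimax = 3.
0 ≠ 3, so there is no saddle point; optimal play is mixed.
Let Firm A play Expand with probability p. Expected payoff against High: (-5)p + 3(1−p) = −8p + 3; against Low: 7p + 0(1−p) = 7p.
Setting these equal: −8p + 3 = 7p ⇒ −15p = -3 ⇒ p = 1/5, and the value is (-8)·(1/5) + 3 = 7/5.
For Firm B: with q = P(High), equating Expand's and Cut's payoffs gives −12q + 7 = 3q ⇒ q = 7/15.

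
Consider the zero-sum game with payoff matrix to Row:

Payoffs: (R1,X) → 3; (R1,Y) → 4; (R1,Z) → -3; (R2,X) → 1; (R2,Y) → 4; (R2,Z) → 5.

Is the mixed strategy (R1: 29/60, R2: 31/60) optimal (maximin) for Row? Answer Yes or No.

No

Against X this mix gives (29/60)·3 + (31/60)·1 = 59/30.
Against Y this mix gives (29/60)·4 + (31/60)·4 = 4.
Against Z this mix gives (29/60)·(-3) + (31/60)·5 = 17/15.
Column will play Z, holding Row to 17/15. Shifting weight toward the row that does better against Z would raise this floor (the equalizing mix achieves 9/5 against both Z and X), so the proposed strategy is not optimal.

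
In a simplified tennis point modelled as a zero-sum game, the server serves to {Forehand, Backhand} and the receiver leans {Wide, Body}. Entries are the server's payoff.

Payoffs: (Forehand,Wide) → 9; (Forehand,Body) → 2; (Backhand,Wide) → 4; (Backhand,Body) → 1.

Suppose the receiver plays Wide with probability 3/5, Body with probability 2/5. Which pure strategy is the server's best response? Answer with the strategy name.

Expected payoff of Forehand: (3/5)·9 + (2/5)·2 = 31/5.
Expected payoff of Backhand: (3/5)·4 + (2/5)·1 = 14/5.
The largest is 31/5, so the server's best response is Forehand.

Forehand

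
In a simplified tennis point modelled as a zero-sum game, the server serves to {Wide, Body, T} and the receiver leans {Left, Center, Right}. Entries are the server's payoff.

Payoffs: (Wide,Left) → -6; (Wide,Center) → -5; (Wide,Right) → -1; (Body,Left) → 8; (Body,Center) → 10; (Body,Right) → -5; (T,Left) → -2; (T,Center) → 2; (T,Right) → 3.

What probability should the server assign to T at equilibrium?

Row minima: Wide → -6, Body → -5, T → -2; maximin = -2.
Column maxima: Left → 8, Center → 10, Right → 3; minimax = 3.
-2 ≠ 3, so there is no saddle point; optimal play is mixed.
Wide is strictly dominated by T, so the server never plays it.
Center is strictly dominated by Left (it gives the server strictly more in every row), so the receiver never plays it.
On the remaining 2×2 (Body, T vs Left, Right):
Let the server play Body with probability p. Expected payoff against Left: 8p + (-2)(1−p) = 10p − 2; against Right: (-5)p + 3(1−p) = −8p + 3.
Setting these equal: 10p − 2 = −8p + 3 ⇒ 18p = 5 ⇒ p = 5/18, and the value is (10)·(5/18) − 2 = 7/9.
For the receiver: with q = P(Left), equating Body's and T's payoffs gives 13q − 5 = −5q + 3 ⇒ q = 4/9.

13/18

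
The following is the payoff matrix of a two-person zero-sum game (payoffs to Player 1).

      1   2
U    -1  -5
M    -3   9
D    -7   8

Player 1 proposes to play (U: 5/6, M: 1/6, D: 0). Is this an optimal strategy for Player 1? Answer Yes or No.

Against 1 this mix gives (5/6)·(-1) + (1/6)·(-3) = -4/3.
Against 2 this mix gives (5/6)·(-5) + (1/6)·9 = -8/3.
Player 2 will play 2, holding Player 1 to -8/3. Shifting weight toward the row that does better against 2 would raise this floor (the equalizing mix achieves -3/2 against both 2 and 1), so the proposed strategy is not optimal.

No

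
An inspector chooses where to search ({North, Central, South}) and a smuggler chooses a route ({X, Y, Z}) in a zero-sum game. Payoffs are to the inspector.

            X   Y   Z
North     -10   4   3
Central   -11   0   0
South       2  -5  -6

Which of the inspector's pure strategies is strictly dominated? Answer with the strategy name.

North gives a strictly higher payoff than Central against every column: -10 > -11, 4 > 0, 3 > 0.
So Central is strictly dominated and the inspector never plays it.

Central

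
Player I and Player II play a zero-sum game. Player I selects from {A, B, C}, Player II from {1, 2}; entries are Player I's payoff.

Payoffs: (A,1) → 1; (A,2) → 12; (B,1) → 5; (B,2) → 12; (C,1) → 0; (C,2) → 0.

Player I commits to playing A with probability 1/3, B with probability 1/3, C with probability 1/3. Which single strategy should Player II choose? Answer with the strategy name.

1

If Player II plays 1, Player I's expected payoff is (1/3)·1 + (1/3)·5 + (1/3)·0 = 2.
If Player II plays 2, Player I's expected payoff is (1/3)·12 + (1/3)·12 + (1/3)·0 = 8.
Player II minimizes Player I's payoff; the smallest is 2, so the best response is 1.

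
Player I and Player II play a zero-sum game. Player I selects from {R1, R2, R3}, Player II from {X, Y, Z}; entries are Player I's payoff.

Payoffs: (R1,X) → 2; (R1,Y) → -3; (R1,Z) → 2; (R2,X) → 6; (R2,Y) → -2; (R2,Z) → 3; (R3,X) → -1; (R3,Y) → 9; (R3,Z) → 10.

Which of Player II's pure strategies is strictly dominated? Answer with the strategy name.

Y holds Player I's payoff strictly below Z in every row: -3 < 2, -2 < 3, 9 < 10.
So Z is strictly dominated for Player II.

Z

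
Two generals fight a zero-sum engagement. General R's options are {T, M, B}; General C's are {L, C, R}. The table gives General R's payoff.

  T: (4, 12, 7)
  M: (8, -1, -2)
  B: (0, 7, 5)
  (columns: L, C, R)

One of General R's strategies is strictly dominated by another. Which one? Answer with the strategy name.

T gives a strictly higher payoff than B against every column: 4 > 0, 12 > 7, 7 > 5.
So B is strictly dominated and General R never plays it.

B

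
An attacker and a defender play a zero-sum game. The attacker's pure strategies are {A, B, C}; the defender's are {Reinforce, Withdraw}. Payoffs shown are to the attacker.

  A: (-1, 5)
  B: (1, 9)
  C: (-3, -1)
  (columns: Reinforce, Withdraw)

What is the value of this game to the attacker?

1

Row minima: A → -1, B → 1, C → -3; maximin = 1.
Column maxima: Reinforce → 1, Withdraw → 9; minimax = 1.
Since maximin = minimax = 1, there is a saddle point and the value is 1.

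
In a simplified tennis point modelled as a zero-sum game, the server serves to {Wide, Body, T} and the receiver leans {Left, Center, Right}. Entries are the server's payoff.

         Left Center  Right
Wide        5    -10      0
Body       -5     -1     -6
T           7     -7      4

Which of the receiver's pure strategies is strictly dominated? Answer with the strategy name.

Left

Right holds the server's payoff strictly below Left in every row: 0 < 5, -6 < -5, 4 < 7.
So Left is strictly dominated for the receiver.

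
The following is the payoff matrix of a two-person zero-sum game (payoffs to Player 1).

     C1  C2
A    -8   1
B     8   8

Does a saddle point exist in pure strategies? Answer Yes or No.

Row minima: A → -8, B → 8; maximin = 8.
Column maxima: C1 → 8, C2 → 8; minimax = 8.
maximin = minimax = 8, so a saddle point exists.

Yes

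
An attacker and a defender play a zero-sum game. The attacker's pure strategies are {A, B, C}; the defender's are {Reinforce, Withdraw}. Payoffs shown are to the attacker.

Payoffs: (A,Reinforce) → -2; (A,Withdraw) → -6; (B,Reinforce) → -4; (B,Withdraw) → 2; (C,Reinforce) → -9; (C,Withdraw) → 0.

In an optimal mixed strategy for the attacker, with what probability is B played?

2/5

Row minima: A → -6, B → -4, C → -9; maximin = -4.
Column maxima: Reinforce → -2, Withdraw → 2; minimax = -2.
-4 ≠ -2, so there is no saddle point; optimal play is mixed.
C is strictly dominated by B, so the attacker never plays it.
On the remaining 2×2 (A, B vs Reinforce, Withdraw):
Let the attacker play A with probability p. Expected payoff against Reinforce: (-2)p + (-4)(1−p) = 2p − 4; against Withdraw: (-6)p + 2(1−p) = −8p + 2.
Setting these equal: 2p − 4 = −8p + 2 ⇒ 10p = 6 ⇒ p = 3/5, and the value is (2)·(3/5) − 4 = -14/5.
For the defender: with q = P(Reinforce), equating A's and B's payoffs gives 4q − 6 = −6q + 2 ⇒ q = 4/5.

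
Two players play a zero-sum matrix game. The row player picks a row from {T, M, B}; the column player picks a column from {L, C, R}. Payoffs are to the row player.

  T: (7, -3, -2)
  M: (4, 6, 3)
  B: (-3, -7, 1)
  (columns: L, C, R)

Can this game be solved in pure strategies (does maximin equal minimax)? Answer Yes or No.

Yes

Row minima: T → -3, M → 3, B → -7; maximin = 3.
Column maxima: L → 7, C → 6, R → 3; minimax = 3.
maximin = minimax = 3, so a saddle point exists.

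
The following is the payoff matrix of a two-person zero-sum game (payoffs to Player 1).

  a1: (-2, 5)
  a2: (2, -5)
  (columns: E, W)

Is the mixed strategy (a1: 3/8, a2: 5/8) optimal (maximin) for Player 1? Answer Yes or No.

Against E this mix gives (3/8)·(-2) + (5/8)·2 = 1/2.
Against W this mix gives (3/8)·5 + (5/8)·(-5) = -5/4.
Player 2 will play W, holding Player 1 to -5/4. Shifting weight toward the row that does better against W would raise this floor (the equalizing mix achieves 0 against both W and E), so the proposed strategy is not optimal.

No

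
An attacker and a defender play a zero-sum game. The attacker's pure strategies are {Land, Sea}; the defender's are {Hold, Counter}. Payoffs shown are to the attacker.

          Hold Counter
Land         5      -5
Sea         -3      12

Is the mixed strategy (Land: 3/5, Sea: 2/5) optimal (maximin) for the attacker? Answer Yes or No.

Against Hold this mix gives (3/5)·5 + (2/5)·(-3) = 9/5.
Against Counter this mix gives (3/5)·(-5) + (2/5)·12 = 9/5.
All of the defender's active replies (Hold, Counter) yield 9/5, and no column does worse for the attacker. The mix makes the defender indifferent and guarantees 9/5, so it is optimal.

Yes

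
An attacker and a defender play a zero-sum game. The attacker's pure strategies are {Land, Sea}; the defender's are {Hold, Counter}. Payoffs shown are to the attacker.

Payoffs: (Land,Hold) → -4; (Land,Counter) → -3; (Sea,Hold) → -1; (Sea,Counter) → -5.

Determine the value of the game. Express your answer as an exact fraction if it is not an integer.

Row minima: Land → -4, Sea → -5; maximin = -4.
Column maxima: Hold → -1, Counter → -3; minimax = -3.
-4 ≠ -3, so there is no saddle point; optimal play is mixed.
Let the attacker play Land with probability p. Expected payoff against Hold: (-4)p + (-1)(1−p) = −3p − 1; against Counter: (-3)p + (-5)(1−p) = 2p − 5.
Setting these equal: −3p − 1 = 2p − 5 ⇒ −5p = -4 ⇒ p = 4/5, and the value is (-3)·(4/5) − 1 = -17/5.
For the defender: with q = P(Hold), equating Land's and Sea's payoffs gives −q − 3 = 4q − 5 ⇒ q = 2/5.

-17/5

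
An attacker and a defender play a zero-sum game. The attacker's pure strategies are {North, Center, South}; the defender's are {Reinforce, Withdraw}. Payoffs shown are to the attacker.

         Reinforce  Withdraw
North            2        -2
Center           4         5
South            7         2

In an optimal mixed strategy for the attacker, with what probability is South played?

Row minima: North → -2, Center → 4, South → 2; maximin = 4.
Column maxima: Reinforce → 7, Withdraw → 5; minimax = 5.
4 ≠ 5, so there is no saddle point; optimal play is mixed.
North is strictly dominated by Center, so the attacker never plays it.
On the remaining 2×2 (Center, South vs Reinforce, Withdraw):
Let the attacker play Center with probability p. Expected payoff against Reinforce: 4p + 7(1−p) = −3p + 7; against Withdraw: 5p + 2(1−p) = 3p + 2.
Setting these equal: −3p + 7 = 3p + 2 ⇒ −6p = -5 ⇒ p = 5/6, and the value is (-3)·(5/6) + 7 = 9/2.
For the defender: with q = P(Reinforce), equating Center's and South's payoffs gives −q + 5 = 5q + 2 ⇒ q = 1/2.

1/6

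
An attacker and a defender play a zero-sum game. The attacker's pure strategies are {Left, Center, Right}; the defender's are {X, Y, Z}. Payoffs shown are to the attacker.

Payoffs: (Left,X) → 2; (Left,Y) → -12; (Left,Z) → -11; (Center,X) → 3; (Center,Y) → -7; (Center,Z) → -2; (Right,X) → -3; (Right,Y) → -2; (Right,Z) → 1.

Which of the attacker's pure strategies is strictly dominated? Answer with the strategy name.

Center gives a strictly higher payoff than Left against every column: 3 > 2, -7 > -12, -2 > -11.
So Left is strictly dominated and the attacker never plays it.

Left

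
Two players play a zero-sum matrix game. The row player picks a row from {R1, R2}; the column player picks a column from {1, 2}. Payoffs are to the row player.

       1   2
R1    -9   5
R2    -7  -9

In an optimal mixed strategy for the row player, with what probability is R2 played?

Row minima: R1 → -9, R2 → -9; maximin = -9.
Column maxima: 1 → -7, 2 → 5; minimax = -7.
-9 ≠ -7, so there is no saddle point; optimal play is mixed.
Let the row player play R1 with probability p. Expected payoff against 1: (-9)p + (-7)(1−p) = −2p − 7; against 2: 5p + (-9)(1−p) = 14p − 9.
Setting these equal: −2p − 7 = 14p − 9 ⇒ −16p = -2 ⇒ p = 1/8, and the value is (-2)·(1/8) − 7 = -29/4.
For the column player: with q = P(1), equating R1's and R2's payoffs gives −14q + 5 = 2q − 9 ⇒ q = 7/8.

7/8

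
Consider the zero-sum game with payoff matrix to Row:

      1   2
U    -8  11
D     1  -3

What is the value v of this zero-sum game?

-13/23

Row minima: U → -8, D → -3; maximin = -3.
Column maxima: 1 → 1, 2 → 11; minimax = 1.
-3 ≠ 1, so there is no saddle point; optimal play is mixed.
Let Row play U with probability p. Expected payoff against 1: (-8)p + 1(1−p) = −9p + 1; against 2: 11p + (-3)(1−p) = 14p − 3.
Setting these equal: −9p + 1 = 14p − 3 ⇒ −23p = -4 ⇒ p = 4/23, and the value is (-9)·(4/23) + 1 = -13/23.
For Column: with q = P(1), equating U's and D's payoffs gives −19q + 11 = 4q − 3 ⇒ q = 14/23.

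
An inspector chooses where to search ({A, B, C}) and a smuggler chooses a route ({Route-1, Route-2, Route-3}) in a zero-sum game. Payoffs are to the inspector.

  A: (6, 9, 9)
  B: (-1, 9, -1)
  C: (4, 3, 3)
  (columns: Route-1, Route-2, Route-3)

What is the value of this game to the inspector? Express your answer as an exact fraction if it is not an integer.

6

Row minima: A → 6, B → -1, C → 3; maximin = 6.
Column maxima: Route-1 → 6, Route-2 → 9, Route-3 → 9; minimax = 6.
Since maximin = minimax = 6, there is a saddle point and the value is 6.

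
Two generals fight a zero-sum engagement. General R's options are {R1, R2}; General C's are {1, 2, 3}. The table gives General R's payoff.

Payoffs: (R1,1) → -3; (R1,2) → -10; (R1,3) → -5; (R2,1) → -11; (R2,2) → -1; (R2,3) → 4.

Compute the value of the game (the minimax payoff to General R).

-107/17

Row minima: R1 → -10, R2 → -11; maximin = -10.
Column maxima: 1 → -3, 2 → -1, 3 → 4; minimax = -3.
-10 ≠ -3, so there is no saddle point; optimal play is mixed.
3 is strictly dominated by 2 (it gives General R strictly more in every row), so General C never plays it.
On the remaining 2×2 (R1, R2 vs 1, 2):
Let General R play R1 with probability p. Expected payoff against 1: (-3)p + (-11)(1−p) = 8p − 11; against 2: (-10)p + (-1)(1−p) = −9p − 1.
Setting these equal: 8p − 11 = −9p − 1 ⇒ 17p = 10 ⇒ p = 10/17, and the value is (8)·(10/17) − 11 = -107/17.
For General C: with q = P(1), equating R1's and R2's payoffs gives 7q − 10 = −10q − 1 ⇒ q = 9/17.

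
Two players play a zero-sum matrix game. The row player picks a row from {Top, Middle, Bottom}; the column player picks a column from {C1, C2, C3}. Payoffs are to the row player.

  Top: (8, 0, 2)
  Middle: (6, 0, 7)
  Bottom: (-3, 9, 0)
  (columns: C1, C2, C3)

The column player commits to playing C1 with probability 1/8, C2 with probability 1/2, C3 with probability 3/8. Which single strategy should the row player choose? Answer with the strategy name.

Expected payoff of Top: (1/8)·8 + (1/2)·0 + (3/8)·2 = 7/4.
Expected payoff of Middle: (1/8)·6 + (1/2)·0 + (3/8)·7 = 27/8.
Expected payoff of Bottom: (1/8)·(-3) + (1/2)·9 + (3/8)·0 = 33/8.
The largest is 33/8, so the row player's best response is Bottom.

Bottom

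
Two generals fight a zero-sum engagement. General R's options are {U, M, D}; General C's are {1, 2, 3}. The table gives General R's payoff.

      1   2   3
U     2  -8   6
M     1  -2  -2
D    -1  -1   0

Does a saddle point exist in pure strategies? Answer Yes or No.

Yes

Row minima: U → -8, M → -2, D → -1; maximin = -1.
Column maxima: 1 → 2, 2 → -1, 3 → 6; minimax = -1.
maximin = minimax = -1, so a saddle point exists.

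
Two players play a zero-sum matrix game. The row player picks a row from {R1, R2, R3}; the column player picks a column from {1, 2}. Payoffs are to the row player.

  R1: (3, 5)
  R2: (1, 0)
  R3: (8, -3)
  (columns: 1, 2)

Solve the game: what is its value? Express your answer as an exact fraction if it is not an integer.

Row minima: R1 → 3, R2 → 0, R3 → -3; maximin = 3.
Column maxima: 1 → 8, 2 → 5; minimax = 5.
3 ≠ 5, so there is no saddle point; optimal play is mixed.
R2 is strictly dominated by R1, so the row player never plays it.
On the remaining 2×2 (R1, R3 vs 1, 2):
Let the row player play R1 with probability p. Expected payoff against 1: 3p + 8(1−p) = −5p + 8; against 2: 5p + (-3)(1−p) = 8p − 3.
Setting these equal: −5p + 8 = 8p − 3 ⇒ −13p = -11 ⇒ p = 11/13, and the value is (-5)·(11/13) + 8 = 49/13.
For the column player: with q = P(1), equating R1's and R3's payoffs gives −2q + 5 = 11q − 3 ⇒ q = 8/13.

49/13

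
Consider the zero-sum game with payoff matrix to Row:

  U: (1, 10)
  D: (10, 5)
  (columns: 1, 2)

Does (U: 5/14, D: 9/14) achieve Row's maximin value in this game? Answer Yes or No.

Yes

Against 1 this mix gives (5/14)·1 + (9/14)·10 = 95/14.
Against 2 this mix gives (5/14)·10 + (9/14)·5 = 95/14.
All of Column's active replies (1, 2) yield 95/14, and no column does worse for Row. The mix makes Column indifferent and guarantees 95/14, so it is optimal.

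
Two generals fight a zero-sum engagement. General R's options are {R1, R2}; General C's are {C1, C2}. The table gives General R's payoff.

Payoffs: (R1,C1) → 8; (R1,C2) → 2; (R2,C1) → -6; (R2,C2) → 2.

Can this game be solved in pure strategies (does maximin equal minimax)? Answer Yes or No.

Yes

Row minima: R1 → 2, R2 → -6; maximin = 2.
Column maxima: C1 → 8, C2 → 2; minimax = 2.
maximin = minimax = 2, so a saddle point exists.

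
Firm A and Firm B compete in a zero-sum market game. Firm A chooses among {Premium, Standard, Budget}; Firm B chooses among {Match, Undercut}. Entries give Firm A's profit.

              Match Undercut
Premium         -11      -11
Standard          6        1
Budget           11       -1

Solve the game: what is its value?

1

Row minima: Premium → -11, Standard → 1, Budget → -1; maximin = 1.
Column maxima: Match → 11, Undercut → 1; minimax = 1.
Since maximin = minimax = 1, there is a saddle point and the value is 1.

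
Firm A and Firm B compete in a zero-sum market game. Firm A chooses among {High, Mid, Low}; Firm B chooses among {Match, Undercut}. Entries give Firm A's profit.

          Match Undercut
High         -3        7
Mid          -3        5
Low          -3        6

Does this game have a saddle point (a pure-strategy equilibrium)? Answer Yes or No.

Row minima: High → -3, Mid → -3, Low → -3; maximin = -3.
Column maxima: Match → -3, Undercut → 7; minimax = -3.
maximin = minimax = -3, so a saddle point exists.

Yes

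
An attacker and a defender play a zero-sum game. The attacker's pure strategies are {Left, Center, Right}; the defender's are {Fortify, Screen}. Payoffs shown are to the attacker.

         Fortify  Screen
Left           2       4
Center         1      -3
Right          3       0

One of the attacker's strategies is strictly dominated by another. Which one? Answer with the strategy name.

Left gives a strictly higher payoff than Center against every column: 2 > 1, 4 > -3.
So Center is strictly dominated and the attacker never plays it.

Center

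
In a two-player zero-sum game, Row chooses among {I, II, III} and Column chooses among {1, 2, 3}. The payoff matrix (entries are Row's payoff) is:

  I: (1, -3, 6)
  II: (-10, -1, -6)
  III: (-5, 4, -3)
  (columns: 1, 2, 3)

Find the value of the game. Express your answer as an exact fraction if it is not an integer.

-11/13

Row minima: I → -3, II → -10, III → -5; maximin = -3.
Column maxima: 1 → 1, 2 → 4, 3 → 6; minimax = 1.
-3 ≠ 1, so there is no saddle point; optimal play is mixed.
II is strictly dominated by III, so Row never plays it.
3 is strictly dominated by 1 (it gives Row strictly more in every row), so Column never plays it.
On the remaining 2×2 (I, III vs 1, 2):
Let Row play I with probability p. Expected payoff against 1: 1p + (-5)(1−p) = 6p − 5; against 2: (-3)p + 4(1−p) = −7p + 4.
Setting these equal: 6p − 5 = −7p + 4 ⇒ 13p = 9 ⇒ p = 9/13, and the value is (6)·(9/13) − 5 = -11/13.
For Column: with q = P(1), equating I's and III's payoffs gives 4q − 3 = −9q + 4 ⇒ q = 7/13.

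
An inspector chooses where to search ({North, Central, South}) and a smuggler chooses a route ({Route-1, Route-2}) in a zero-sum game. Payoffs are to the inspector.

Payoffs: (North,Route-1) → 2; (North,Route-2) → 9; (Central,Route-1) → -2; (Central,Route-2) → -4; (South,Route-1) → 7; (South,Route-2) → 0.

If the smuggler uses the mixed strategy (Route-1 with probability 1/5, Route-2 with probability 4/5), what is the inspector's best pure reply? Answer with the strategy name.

Expected payoff of North: (1/5)·2 + (4/5)·9 = 38/5.
Expected payoff of Central: (1/5)·(-2) + (4/5)·(-4) = -18/5.
Expected payoff of South: (1/5)·7 + (4/5)·0 = 7/5.
The largest is 38/5, so the inspector's best response is North.

North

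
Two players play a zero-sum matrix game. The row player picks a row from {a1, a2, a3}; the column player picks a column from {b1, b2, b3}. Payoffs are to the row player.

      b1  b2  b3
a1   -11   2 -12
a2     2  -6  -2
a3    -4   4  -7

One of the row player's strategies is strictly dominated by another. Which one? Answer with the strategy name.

a3 gives a strictly higher payoff than a1 against every column: -4 > -11, 4 > 2, -7 > -12.
So a1 is strictly dominated and the row player never plays it.

a1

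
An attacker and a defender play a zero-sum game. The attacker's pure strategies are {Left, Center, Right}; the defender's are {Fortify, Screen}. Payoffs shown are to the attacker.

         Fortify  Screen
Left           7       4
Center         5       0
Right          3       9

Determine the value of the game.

17/3

Row minima: Left → 4, Center → 0, Right → 3; maximin = 4.
Column maxima: Fortify → 7, Screen → 9; minimax = 7.
4 ≠ 7, so there is no saddle point; optimal play is mixed.
Center is strictly dominated by Left, so the attacker never plays it.
On the remaining 2×2 (Left, Right vs Fortify, Screen):
Let the attacker play Left with probability p. Expected payoff against Fortify: 7p + 3(1−p) = 4p + 3; against Screen: 4p + 9(1−p) = −5p + 9.
Setting these equal: 4p + 3 = −5p + 9 ⇒ 9p = 6 ⇒ p = 2/3, and the value is (4)·(2/3) + 3 = 17/3.
For the defender: with q = P(Fortify), equating Left's and Right's payoffs gives 3q + 4 = −6q + 9 ⇒ q = 5/9.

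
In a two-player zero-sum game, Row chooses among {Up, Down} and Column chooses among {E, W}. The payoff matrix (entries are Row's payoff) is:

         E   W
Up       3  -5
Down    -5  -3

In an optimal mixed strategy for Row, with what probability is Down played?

4/5

Row minima: Up → -5, Down → -5; maximin = -5.
Column maxima: E → 3, W → -3; minimax = -3.
-5 ≠ -3, so there is no saddle point; optimal play is mixed.
Let Row play Up with probability p. Expected payoff against E: 3p + (-5)(1−p) = 8p − 5; against W: (-5)p + (-3)(1−p) = −2p − 3.
Setting these equal: 8p − 5 = −2p − 3 ⇒ 10p = 2 ⇒ p = 1/5, and the value is (8)·(1/5) − 5 = -17/5.
For Column: with q = P(E), equating Up's and Down's payoffs gives 8q − 5 = −2q − 3 ⇒ q = 1/5.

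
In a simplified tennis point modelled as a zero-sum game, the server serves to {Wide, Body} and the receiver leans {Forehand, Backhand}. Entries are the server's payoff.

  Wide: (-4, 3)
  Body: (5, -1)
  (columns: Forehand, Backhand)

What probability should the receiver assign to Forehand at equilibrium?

4/13

Row minima: Wide → -4, Body → -1; maximin = -1.
Column maxima: Forehand → 5, Backhand → 3; minimax = 3.
-1 ≠ 3, so there is no saddle point; optimal play is mixed.
Let the server play Wide with probability p. Expected payoff against Forehand: (-4)p + 5(1−p) = −9p + 5; against Backhand: 3p + (-1)(1−p) = 4p − 1.
Setting these equal: −9p + 5 = 4p − 1 ⇒ −13p = -6 ⇒ p = 6/13, and the value is (-9)·(6/13) + 5 = 11/13.
For the receiver: with q = P(Forehand), equating Wide's and Body's payoffs gives −7q + 3 = 6q − 1 ⇒ q = 4/13.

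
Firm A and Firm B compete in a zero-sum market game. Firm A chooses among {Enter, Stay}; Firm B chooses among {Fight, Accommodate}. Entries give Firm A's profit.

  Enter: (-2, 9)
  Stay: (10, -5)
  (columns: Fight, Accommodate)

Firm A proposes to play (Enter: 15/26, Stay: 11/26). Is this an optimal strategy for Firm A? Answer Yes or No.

Yes

Against Fight this mix gives (15/26)·(-2) + (11/26)·10 = 40/13.
Against Accommodate this mix gives (15/26)·9 + (11/26)·(-5) = 40/13.
All of Firm B's active replies (Fight, Accommodate) yield 40/13, and no column does worse for Firm A. The mix makes Firm B indifferent and guarantees 40/13, so it is optimal.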